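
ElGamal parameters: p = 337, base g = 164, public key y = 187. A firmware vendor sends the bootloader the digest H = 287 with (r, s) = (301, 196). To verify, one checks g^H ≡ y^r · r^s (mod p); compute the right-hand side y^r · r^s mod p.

148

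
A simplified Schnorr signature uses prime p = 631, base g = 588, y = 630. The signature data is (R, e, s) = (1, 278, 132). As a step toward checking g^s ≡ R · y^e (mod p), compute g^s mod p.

Squares mod 631: 588^1≡588, 588^2≡587, 588^4≡43, 588^8≡587, 588^16≡43, 588^32≡587, 588^64≡43, 588^128≡587
132 = 128 + 4, so 588^132 ≡ 587·43 ≡ 1 (mod 631)

1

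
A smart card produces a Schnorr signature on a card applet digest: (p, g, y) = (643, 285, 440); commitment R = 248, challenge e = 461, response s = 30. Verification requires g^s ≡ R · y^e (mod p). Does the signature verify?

g^s mod p:
Squares mod 643: 285^1≡285, 285^2≡207, 285^4≡411, 285^8≡455, 285^16≡622
30 = 16 + 8 + 4 + 2, so 285^30 ≡ 622·455·411·207 ≡ 86 (mod 643)
R · y^e mod p:
Squares mod 643: 440^1≡440, 440^2≡57, 440^4≡34, 440^8≡513, 440^16≡182, 440^32≡331, 440^64≡251, 440^128≡630, 440^256≡169
461 = 256 + 128 + 64 + 8 + 4 + 1, so 440^461 ≡ 169·630·251·513·34·440 ≡ 410 (mod 643)
248·410 = 101680 ≡ 86 (mod 643)
86 ≡ 86 (mod 643); signature holds.

verifies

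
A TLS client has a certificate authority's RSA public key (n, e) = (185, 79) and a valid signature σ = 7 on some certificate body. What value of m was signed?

108

σ^2 ≡ 7^2 = 49
σ^4 ≡ 49^2 = 2401 ≡ 181
σ^8 ≡ 181^2 = 32761 ≡ 16
σ^16 ≡ 16^2 = 256 ≡ 71
σ^32 ≡ 71^2 = 5041 ≡ 46
σ^64 ≡ 46^2 = 2116 ≡ 81
79 = 64 + 8 + 4 + 2 + 1, so σ^79 ≡ 81·16·181·49·7 ≡ 108 (mod 185)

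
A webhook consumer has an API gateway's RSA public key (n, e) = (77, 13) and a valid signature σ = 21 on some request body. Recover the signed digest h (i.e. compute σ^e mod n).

σ^13 mod 77 = 21

21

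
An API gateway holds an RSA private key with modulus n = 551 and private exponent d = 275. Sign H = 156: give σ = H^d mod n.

549

H^2 ≡ 156^2 = 24336 ≡ 92
H^4 ≡ 92^2 = 8464 ≡ 199
H^8 ≡ 199^2 = 39601 ≡ 480
H^16 ≡ 480^2 = 230400 ≡ 82
H^32 ≡ 82^2 = 6724 ≡ 112
H^64 ≡ 112^2 = 12544 ≡ 422
H^128 ≡ 422^2 = 178084 ≡ 111
H^256 ≡ 111^2 = 12321 ≡ 199
275 = 256 + 16 + 2 + 1, so H^275 ≡ 199·82·92·156 ≡ 549 (mod 551)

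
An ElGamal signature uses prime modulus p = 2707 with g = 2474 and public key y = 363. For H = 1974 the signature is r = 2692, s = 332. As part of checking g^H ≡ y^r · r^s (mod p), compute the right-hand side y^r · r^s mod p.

736

Squares mod 2707: 363^1≡363, 363^2≡1833, 363^4≡502, 363^8≡253, 363^16≡1748, 363^32≡2008, 363^64≡1341, 363^128≡833, 363^256≡897, 363^512≡630, 363^1024≡1678, 363^2048≡404
2692 = 2048 + 512 + 128 + 4, so 363^2692 ≡ 404·630·833·502 ≡ 1353 (mod 2707)
Squares mod 2707: 2692^1≡2692, 2692^2≡225, 2692^4≡1899, 2692^8≡477, 2692^16≡141, 2692^32≡932, 2692^64≡2384, 2692^128≡1463, 2692^256≡1839
332 = 256 + 64 + 8 + 4, so 2692^332 ≡ 1839·2384·477·1899 ≡ 1235 (mod 2707)
y^r · r^s ≡ 1353·1235 = 1670955 ≡ 736 (mod 2707)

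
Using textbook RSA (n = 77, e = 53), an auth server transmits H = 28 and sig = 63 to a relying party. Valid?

yes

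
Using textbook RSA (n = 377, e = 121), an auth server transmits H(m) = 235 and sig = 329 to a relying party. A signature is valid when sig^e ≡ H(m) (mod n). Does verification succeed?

sig^2 ≡ 329^2 = 108241 ≡ 42
sig^4 ≡ 42^2 = 1764 ≡ 256
sig^8 ≡ 256^2 = 65536 ≡ 315
sig^16 ≡ 315^2 = 99225 ≡ 74
sig^32 ≡ 74^2 = 5476 ≡ 198
sig^64 ≡ 198^2 = 39204 ≡ 373
121 = 64 + 32 + 16 + 8 + 1, so sig^121 ≡ 373·198·74·315·329 ≡ 134 (mod 377)
sig^121 mod 377 = 134, but H(m) = 235.

fails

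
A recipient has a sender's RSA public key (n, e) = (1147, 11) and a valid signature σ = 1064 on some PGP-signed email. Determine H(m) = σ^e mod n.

918

Squares mod 1147: σ^1≡1064, σ^2≡7, σ^4≡49, σ^8≡107
11 = 8 + 2 + 1, so σ^11 ≡ 107·7·1064 ≡ 918 (mod 1147)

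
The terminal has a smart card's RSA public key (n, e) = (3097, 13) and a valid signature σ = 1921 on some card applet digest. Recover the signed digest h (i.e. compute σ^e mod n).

117

Squares mod 3097: σ^1≡1921, σ^2≡1714, σ^4≡1840, σ^8≡579
13 = 8 + 4 + 1, so σ^13 ≡ 579·1840·1921 ≡ 117 (mod 3097)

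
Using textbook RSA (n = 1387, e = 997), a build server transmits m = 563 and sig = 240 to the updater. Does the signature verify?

verifies

sig^2 ≡ 240^2 = 57600 ≡ 733
sig^4 ≡ 733^2 = 537289 ≡ 520
sig^8 ≡ 520^2 = 270400 ≡ 1322
sig^16 ≡ 1322^2 = 1747684 ≡ 64
sig^32 ≡ 64^2 = 4096 ≡ 1322
sig^64 ≡ 1322^2 = 1747684 ≡ 64
sig^128 ≡ 64^2 = 4096 ≡ 1322
sig^256 ≡ 1322^2 = 1747684 ≡ 64
sig^512 ≡ 64^2 = 4096 ≡ 1322
997 = 512 + 256 + 128 + 64 + 32 + 4 + 1, so sig^997 ≡ 1322·64·1322·64·1322·520·240 ≡ 563 (mod 1387)
sig^997 mod 1387 = 563 matches m.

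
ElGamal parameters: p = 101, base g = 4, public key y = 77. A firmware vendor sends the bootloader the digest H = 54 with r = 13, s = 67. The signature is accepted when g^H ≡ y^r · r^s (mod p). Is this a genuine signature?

genuine

Left side g^H mod p:
4^2 = 16
4^4 ≡ 16^2 = 256 ≡ 54
4^8 ≡ 54^2 = 2916 ≡ 88
4^16 ≡ 88^2 = 7744 ≡ 68
4^32 ≡ 68^2 = 4624 ≡ 79
54 = 32 + 16 + 4 + 2, so 4^54 ≡ 79·68·54·16 ≡ 54 (mod 101)
Right side y^r · r^s mod p:
77^2 = 5929 ≡ 71
77^4 ≡ 71^2 = 5041 ≡ 92
77^8 ≡ 92^2 = 8464 ≡ 81
13 = 8 + 4 + 1, so 77^13 ≡ 81·92·77 ≡ 23 (mod 101)
13^2 = 169 ≡ 68
13^4 ≡ 68^2 = 4624 ≡ 79
13^8 ≡ 79^2 = 6241 ≡ 80
13^16 ≡ 80^2 = 6400 ≡ 37
13^32 ≡ 37^2 = 1369 ≡ 56
13^64 ≡ 56^2 = 3136 ≡ 5
67 = 64 + 2 + 1, so 13^67 ≡ 5·68·13 ≡ 77 (mod 101)
23·77 = 1771 ≡ 54 (mod 101)
54 ≡ 54 (mod 101), so the signature is genuine.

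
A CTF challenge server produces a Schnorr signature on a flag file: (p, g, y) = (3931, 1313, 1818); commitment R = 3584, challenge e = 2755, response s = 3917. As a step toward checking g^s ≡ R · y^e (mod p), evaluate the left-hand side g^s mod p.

1351

1313^2 = 1723969 ≡ 2191
1313^4 ≡ 2191^2 = 4800481 ≡ 730
1313^8 ≡ 730^2 = 532900 ≡ 2215
1313^16 ≡ 2215^2 = 4906225 ≡ 337
1313^32 ≡ 337^2 = 113569 ≡ 3501
1313^64 ≡ 3501^2 = 12257001 ≡ 143
1313^128 ≡ 143^2 = 20449 ≡ 794
1313^256 ≡ 794^2 = 630436 ≡ 1476
1313^512 ≡ 1476^2 = 2178576 ≡ 802
1313^1024 ≡ 802^2 = 643204 ≡ 2451
1313^2048 ≡ 2451^2 = 6007401 ≡ 833
3917 = 2048 + 1024 + 512 + 256 + 64 + 8 + 4 + 1, so 1313^3917 ≡ 833·2451·802·1476·143·2215·730·1313 ≡ 1351 (mod 3931)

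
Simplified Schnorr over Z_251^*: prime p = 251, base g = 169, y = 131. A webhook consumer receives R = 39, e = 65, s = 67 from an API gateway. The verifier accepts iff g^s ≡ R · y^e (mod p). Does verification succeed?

g^s mod p:
Squares mod 251: 169^1≡169, 169^2≡198, 169^4≡48, 169^8≡45, 169^16≡17, 169^32≡38, 169^64≡189
67 = 64 + 2 + 1, so 169^67 ≡ 189·198·169 ≡ 122 (mod 251)
R · y^e mod p:
Squares mod 251: 131^1≡131, 131^2≡93, 131^4≡115, 131^8≡173, 131^16≡60, 131^32≡86, 131^64≡117
65 = 64 + 1, so 131^65 ≡ 117·131 ≡ 16 (mod 251)
39·16 = 624 ≡ 122 (mod 251)
122 ≡ 122 (mod 251); signature holds.

passes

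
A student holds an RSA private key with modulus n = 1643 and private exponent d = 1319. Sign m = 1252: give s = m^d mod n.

1532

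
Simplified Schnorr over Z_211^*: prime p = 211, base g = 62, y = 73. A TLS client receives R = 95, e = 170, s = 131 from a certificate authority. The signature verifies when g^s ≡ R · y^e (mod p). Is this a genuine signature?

forged

g^s mod p:
62^2 = 3844 ≡ 46
62^4 ≡ 46^2 = 2116 ≡ 6
62^8 ≡ 6^2 = 36
62^16 ≡ 36^2 = 1296 ≡ 30
62^32 ≡ 30^2 = 900 ≡ 56
62^64 ≡ 56^2 = 3136 ≡ 182
62^128 ≡ 182^2 = 33124 ≡ 208
131 = 128 + 2 + 1, so 62^131 ≡ 208·46·62 ≡ 95 (mod 211)
R · y^e mod p:
73^2 = 5329 ≡ 54
73^4 ≡ 54^2 = 2916 ≡ 173
73^8 ≡ 173^2 = 29929 ≡ 178
73^16 ≡ 178^2 = 31684 ≡ 34
73^32 ≡ 34^2 = 1156 ≡ 101
73^64 ≡ 101^2 = 10201 ≡ 73
73^128 ≡ 73^2 = 5329 ≡ 54
170 = 128 + 32 + 8 + 2, so 73^170 ≡ 54·101·178·54 ≡ 54 (mod 211)
95·54 = 5130 ≡ 66 (mod 211)
95 ≠ 66; the check fails.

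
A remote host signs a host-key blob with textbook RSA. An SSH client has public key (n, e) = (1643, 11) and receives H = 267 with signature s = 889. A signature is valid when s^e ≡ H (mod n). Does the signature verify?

does not verify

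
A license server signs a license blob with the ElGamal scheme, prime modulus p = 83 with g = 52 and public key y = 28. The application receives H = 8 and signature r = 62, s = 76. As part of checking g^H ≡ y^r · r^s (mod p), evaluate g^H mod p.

68

52^2 = 2704 ≡ 48
52^4 ≡ 48^2 = 2304 ≡ 63
52^8 ≡ 63^2 = 3969 ≡ 68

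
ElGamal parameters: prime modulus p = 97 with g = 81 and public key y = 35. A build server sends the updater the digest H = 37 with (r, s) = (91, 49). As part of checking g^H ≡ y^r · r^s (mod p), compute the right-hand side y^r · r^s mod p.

81

Squares mod 97: 35^1≡35, 35^2≡61, 35^4≡35, 35^8≡61, 35^16≡35, 35^32≡61, 35^64≡35
91 = 64 + 16 + 8 + 2 + 1, so 35^91 ≡ 35·35·61·61·35 ≡ 35 (mod 97)
Squares mod 97: 91^1≡91, 91^2≡36, 91^4≡35, 91^8≡61, 91^16≡35, 91^32≡61
49 = 32 + 16 + 1, so 91^49 ≡ 61·35·91 ≡ 91 (mod 97)
y^r · r^s ≡ 35·91 = 3185 ≡ 81 (mod 97)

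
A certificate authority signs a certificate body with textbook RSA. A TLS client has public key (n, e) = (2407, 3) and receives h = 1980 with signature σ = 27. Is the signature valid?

σ^3 mod 2407 = 427
The recovered value 427 does not match the digest 1980.

invalid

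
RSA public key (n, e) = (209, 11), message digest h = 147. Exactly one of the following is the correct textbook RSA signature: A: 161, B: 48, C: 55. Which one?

B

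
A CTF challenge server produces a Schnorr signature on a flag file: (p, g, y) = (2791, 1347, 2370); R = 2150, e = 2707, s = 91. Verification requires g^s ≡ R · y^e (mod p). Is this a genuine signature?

g^s mod p:
1347^2 = 1814409 ≡ 259
1347^4 ≡ 259^2 = 67081 ≡ 97
1347^8 ≡ 97^2 = 9409 ≡ 1036
1347^16 ≡ 1036^2 = 1073296 ≡ 1552
1347^32 ≡ 1552^2 = 2408704 ≡ 71
1347^64 ≡ 71^2 = 5041 ≡ 2250
91 = 64 + 16 + 8 + 2 + 1, so 1347^91 ≡ 2250·1552·1036·259·1347 ≡ 683 (mod 2791)
R · y^e mod p:
2370^2 = 5616900 ≡ 1408
2370^4 ≡ 1408^2 = 1982464 ≡ 854
2370^8 ≡ 854^2 = 729316 ≡ 865
2370^16 ≡ 865^2 = 748225 ≡ 237
2370^32 ≡ 237^2 = 56169 ≡ 349
2370^64 ≡ 349^2 = 121801 ≡ 1788
2370^128 ≡ 1788^2 = 3196944 ≡ 1249
2370^256 ≡ 1249^2 = 1560001 ≡ 2623
2370^512 ≡ 2623^2 = 6880129 ≡ 314
2370^1024 ≡ 314^2 = 98596 ≡ 911
2370^2048 ≡ 911^2 = 829921 ≡ 994
2707 = 2048 + 512 + 128 + 16 + 2 + 1, so 2370^2707 ≡ 994·314·1249·237·1408·2370 ≡ 406 (mod 2791)
2150·406 = 872900 ≡ 2108 (mod 2791)
683 ≠ 2108; the check fails.

forged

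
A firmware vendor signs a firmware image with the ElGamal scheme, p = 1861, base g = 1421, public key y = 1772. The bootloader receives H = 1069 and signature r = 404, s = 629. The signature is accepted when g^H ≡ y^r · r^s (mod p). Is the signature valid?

invalid

Left side g^H mod p:
1421^2 = 2019241 ≡ 56
1421^4 ≡ 56^2 = 3136 ≡ 1275
1421^8 ≡ 1275^2 = 1625625 ≡ 972
1421^16 ≡ 972^2 = 944784 ≡ 1257
1421^32 ≡ 1257^2 = 1580049 ≡ 60
1421^64 ≡ 60^2 = 3600 ≡ 1739
1421^128 ≡ 1739^2 = 3024121 ≡ 1857
1421^256 ≡ 1857^2 = 3448449 ≡ 16
1421^512 ≡ 16^2 = 256
1421^1024 ≡ 256^2 = 65536 ≡ 401
1069 = 1024 + 32 + 8 + 4 + 1, so 1421^1069 ≡ 401·60·972·1275·1421 ≡ 1623 (mod 1861)
Right side y^r · r^s mod p:
1772^2 = 3139984 ≡ 477
1772^4 ≡ 477^2 = 227529 ≡ 487
1772^8 ≡ 487^2 = 237169 ≡ 822
1772^16 ≡ 822^2 = 675684 ≡ 141
1772^32 ≡ 141^2 = 19881 ≡ 1271
1772^64 ≡ 1271^2 = 1615441 ≡ 93
1772^128 ≡ 93^2 = 8649 ≡ 1205
1772^256 ≡ 1205^2 = 1452025 ≡ 445
404 = 256 + 128 + 16 + 4, so 1772^404 ≡ 445·1205·141·487 ≡ 1417 (mod 1861)
404^2 = 163216 ≡ 1309
404^4 ≡ 1309^2 = 1713481 ≡ 1361
404^8 ≡ 1361^2 = 1852321 ≡ 626
404^16 ≡ 626^2 = 391876 ≡ 1066
404^32 ≡ 1066^2 = 1136356 ≡ 1146
404^64 ≡ 1146^2 = 1313316 ≡ 1311
404^128 ≡ 1311^2 = 1718721 ≡ 1018
404^256 ≡ 1018^2 = 1036324 ≡ 1608
404^512 ≡ 1608^2 = 2585664 ≡ 735
629 = 512 + 64 + 32 + 16 + 4 + 1, so 404^629 ≡ 735·1311·1146·1066·1361·404 ≡ 299 (mod 1861)
1417·299 = 423683 ≡ 1236 (mod 1861)
1623 ≠ 1236, so verification fails.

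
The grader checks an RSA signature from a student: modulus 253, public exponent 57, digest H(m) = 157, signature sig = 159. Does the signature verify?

sig^2 ≡ 159^2 = 25281 ≡ 234
sig^4 ≡ 234^2 = 54756 ≡ 108
sig^8 ≡ 108^2 = 11664 ≡ 26
sig^16 ≡ 26^2 = 676 ≡ 170
sig^32 ≡ 170^2 = 28900 ≡ 58
57 = 32 + 16 + 8 + 1, so sig^57 ≡ 58·170·26·159 ≡ 157 (mod 253)
sig^57 mod 253 = 157 matches H(m).

verifies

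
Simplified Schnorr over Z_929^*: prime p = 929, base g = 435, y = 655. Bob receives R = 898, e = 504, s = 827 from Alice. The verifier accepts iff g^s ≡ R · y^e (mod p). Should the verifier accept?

reject

g^s mod p:
Squares mod 929: 435^1≡435, 435^2≡638, 435^4≡142, 435^8≡655, 435^16≡756, 435^32≡201, 435^64≡454, 435^128≡807, 435^256≡20, 435^512≡400
827 = 512 + 256 + 32 + 16 + 8 + 2 + 1, so 435^827 ≡ 400·20·201·756·655·638·435 ≡ 647 (mod 929)
R · y^e mod p:
Squares mod 929: 655^1≡655, 655^2≡756, 655^4≡201, 655^8≡454, 655^16≡807, 655^32≡20, 655^64≡400, 655^128≡212, 655^256≡352
504 = 256 + 128 + 64 + 32 + 16 + 8, so 655^504 ≡ 352·212·400·20·807·454 ≡ 719 (mod 929)
898·719 = 645662 ≡ 7 (mod 929)
647 ≠ 7; the check fails.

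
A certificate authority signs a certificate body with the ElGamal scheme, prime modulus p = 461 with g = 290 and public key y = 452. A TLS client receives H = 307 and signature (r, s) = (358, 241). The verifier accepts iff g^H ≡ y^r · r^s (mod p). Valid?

Left side g^H mod p:
290^307 mod 461 = 80
Right side y^r · r^s mod p:
452^358 mod 461 = 350
358^241 mod 461 = 290
350·290 = 101500 ≡ 80 (mod 461)
80 ≡ 80 (mod 461), so the signature is genuine.

yes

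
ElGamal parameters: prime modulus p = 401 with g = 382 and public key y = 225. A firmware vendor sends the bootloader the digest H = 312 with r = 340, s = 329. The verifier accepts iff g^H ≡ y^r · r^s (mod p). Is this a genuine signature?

Left side g^H mod p:
Squares mod 401: 382^1≡382, 382^2≡361, 382^4≡397, 382^8≡16, 382^16≡256, 382^32≡173, 382^64≡255, 382^128≡63, 382^256≡360
312 = 256 + 32 + 16 + 8, so 382^312 ≡ 360·173·256·16 ≡ 324 (mod 401)
Right side y^r · r^s mod p:
Squares mod 401: 225^1≡225, 225^2≡99, 225^4≡177, 225^8≡51, 225^16≡195, 225^32≡331, 225^64≡88, 225^128≡125, 225^256≡387
340 = 256 + 64 + 16 + 4, so 225^340 ≡ 387·88·195·177 ≡ 362 (mod 401)
Squares mod 401: 340^1≡340, 340^2≡112, 340^4≡113, 340^8≡338, 340^16≡360, 340^32≡77, 340^64≡315, 340^128≡178, 340^256≡5
329 = 256 + 64 + 8 + 1, so 340^329 ≡ 5·315·338·340 ≡ 31 (mod 401)
362·31 = 11222 ≡ 395 (mod 401)
324 ≠ 395, so verification fails.

forged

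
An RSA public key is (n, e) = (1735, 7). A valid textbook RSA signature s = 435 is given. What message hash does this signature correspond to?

1620

s^2 ≡ 435^2 = 189225 ≡ 110
s^4 ≡ 110^2 = 12100 ≡ 1690
7 = 4 + 2 + 1, so s^7 ≡ 1690·110·435 ≡ 1620 (mod 1735)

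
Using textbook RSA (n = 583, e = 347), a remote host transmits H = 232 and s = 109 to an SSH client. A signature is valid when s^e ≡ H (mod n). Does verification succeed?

fails

Squares mod 583: s^1≡109, s^2≡221, s^4≡452, s^8≡254, s^16≡386, s^32≡331, s^64≡540, s^128≡100, s^256≡89
347 = 256 + 64 + 16 + 8 + 2 + 1, so s^347 ≡ 89·540·386·254·221·109 ≡ 351 (mod 583)
351 ≠ 232, so verification fails.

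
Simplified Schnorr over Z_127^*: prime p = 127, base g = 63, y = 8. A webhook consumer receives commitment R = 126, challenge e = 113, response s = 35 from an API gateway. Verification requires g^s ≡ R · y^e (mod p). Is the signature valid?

invalid

g^s mod p:
63^2 = 3969 ≡ 32
63^4 ≡ 32^2 = 1024 ≡ 8
63^8 ≡ 8^2 = 64
63^16 ≡ 64^2 = 4096 ≡ 32
63^32 ≡ 32^2 = 1024 ≡ 8
35 = 32 + 2 + 1, so 63^35 ≡ 8·32·63 ≡ 126 (mod 127)
R · y^e mod p:
8^2 = 64
8^4 ≡ 64^2 = 4096 ≡ 32
8^8 ≡ 32^2 = 1024 ≡ 8
8^16 ≡ 8^2 = 64
8^32 ≡ 64^2 = 4096 ≡ 32
8^64 ≡ 32^2 = 1024 ≡ 8
113 = 64 + 32 + 16 + 1, so 8^113 ≡ 8·32·64·8 ≡ 8 (mod 127)
126·8 = 1008 ≡ 119 (mod 127)
126 ≠ 119; the check fails.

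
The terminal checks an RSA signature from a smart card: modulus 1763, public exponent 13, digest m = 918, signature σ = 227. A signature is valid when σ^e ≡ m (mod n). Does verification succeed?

σ^2 ≡ 227^2 = 51529 ≡ 402
σ^4 ≡ 402^2 = 161604 ≡ 1171
σ^8 ≡ 1171^2 = 1371241 ≡ 1390
13 = 8 + 4 + 1, so σ^13 ≡ 1390·1171·227 ≡ 1379 (mod 1763)
The recovered value 1379 does not match the digest 918.

fails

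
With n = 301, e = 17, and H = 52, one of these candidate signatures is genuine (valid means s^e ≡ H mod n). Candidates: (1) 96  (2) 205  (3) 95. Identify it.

1

Candidate 1: Squares mod 301: 96^1≡96, 96^2≡186, 96^4≡282, 96^8≡60, 96^16≡289; 17 = 16 + 1, so 96^17 ≡ 289·96 ≡ 52 (mod 301)
  → matches H = 52
Candidate 2: Squares mod 301: 205^1≡205, 205^2≡186, 205^4≡282, 205^8≡60, 205^16≡289; 17 = 16 + 1, so 205^17 ≡ 289·205 ≡ 249 (mod 301)
Candidate 3: Squares mod 301: 95^1≡95, 95^2≡296, 95^4≡25, 95^8≡23, 95^16≡228; 17 = 16 + 1, so 95^17 ≡ 228·95 ≡ 289 (mod 301)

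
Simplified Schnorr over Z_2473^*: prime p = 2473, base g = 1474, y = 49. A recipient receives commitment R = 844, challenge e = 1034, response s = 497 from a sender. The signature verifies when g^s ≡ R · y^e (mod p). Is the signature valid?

valid

g^s mod p:
1474^2 = 2172676 ≡ 1382
1474^4 ≡ 1382^2 = 1909924 ≡ 768
1474^8 ≡ 768^2 = 589824 ≡ 1250
1474^16 ≡ 1250^2 = 1562500 ≡ 2037
1474^32 ≡ 2037^2 = 4149369 ≡ 2148
1474^64 ≡ 2148^2 = 4613904 ≡ 1759
1474^128 ≡ 1759^2 = 3094081 ≡ 358
1474^256 ≡ 358^2 = 128164 ≡ 2041
497 = 256 + 128 + 64 + 32 + 16 + 1, so 1474^497 ≡ 2041·358·1759·2148·2037·1474 ≡ 846 (mod 2473)
R · y^e mod p:
49^2 = 2401
49^4 ≡ 2401^2 = 5764801 ≡ 238
49^8 ≡ 238^2 = 56644 ≡ 2238
49^16 ≡ 2238^2 = 5008644 ≡ 819
49^32 ≡ 819^2 = 670761 ≡ 578
49^64 ≡ 578^2 = 334084 ≡ 229
49^128 ≡ 229^2 = 52441 ≡ 508
49^256 ≡ 508^2 = 258064 ≡ 872
49^512 ≡ 872^2 = 760384 ≡ 1173
49^1024 ≡ 1173^2 = 1375929 ≡ 941
1034 = 1024 + 8 + 2, so 49^1034 ≡ 941·2238·2401 ≡ 546 (mod 2473)
844·546 = 460824 ≡ 846 (mod 2473)
846 ≡ 846 (mod 2473); signature holds.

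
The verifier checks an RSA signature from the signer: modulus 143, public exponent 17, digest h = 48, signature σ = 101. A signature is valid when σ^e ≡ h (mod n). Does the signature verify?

does not verify

σ^2 ≡ 101^2 = 10201 ≡ 48
σ^4 ≡ 48^2 = 2304 ≡ 16
σ^8 ≡ 16^2 = 256 ≡ 113
σ^16 ≡ 113^2 = 12769 ≡ 42
17 = 16 + 1, so σ^17 ≡ 42·101 ≡ 95 (mod 143)
The recovered value 95 does not match the digest 48.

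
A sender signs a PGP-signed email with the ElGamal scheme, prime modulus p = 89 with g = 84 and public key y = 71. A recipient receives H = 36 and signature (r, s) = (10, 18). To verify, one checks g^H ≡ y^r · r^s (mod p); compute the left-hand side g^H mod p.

84^2 = 7056 ≡ 25
84^4 ≡ 25^2 = 625 ≡ 2
84^8 ≡ 2^2 = 4
84^16 ≡ 4^2 = 16
84^32 ≡ 16^2 = 256 ≡ 78
36 = 32 + 4, so 84^36 ≡ 78·2 ≡ 67 (mod 89)

67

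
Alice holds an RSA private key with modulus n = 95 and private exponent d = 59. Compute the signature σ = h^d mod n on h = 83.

h^2 ≡ 83^2 = 6889 ≡ 49
h^4 ≡ 49^2 = 2401 ≡ 26
h^8 ≡ 26^2 = 676 ≡ 11
h^16 ≡ 11^2 = 121 ≡ 26
h^32 ≡ 26^2 = 676 ≡ 11
59 = 32 + 16 + 8 + 2 + 1, so h^59 ≡ 11·26·11·49·83 ≡ 87 (mod 95)

87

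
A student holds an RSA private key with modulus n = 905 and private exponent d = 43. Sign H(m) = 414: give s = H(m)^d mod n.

214

(H(m))^2 ≡ 414^2 = 171396 ≡ 351
(H(m))^4 ≡ 351^2 = 123201 ≡ 121
(H(m))^8 ≡ 121^2 = 14641 ≡ 161
(H(m))^16 ≡ 161^2 = 25921 ≡ 581
(H(m))^32 ≡ 581^2 = 337561 ≡ 901
43 = 32 + 8 + 2 + 1, so (H(m))^43 ≡ 901·161·351·414 ≡ 214 (mod 905)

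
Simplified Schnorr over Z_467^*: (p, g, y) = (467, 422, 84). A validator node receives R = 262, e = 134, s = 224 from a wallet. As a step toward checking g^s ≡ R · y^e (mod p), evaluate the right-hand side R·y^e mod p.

112

84^2 = 7056 ≡ 51
84^4 ≡ 51^2 = 2601 ≡ 266
84^8 ≡ 266^2 = 70756 ≡ 239
84^16 ≡ 239^2 = 57121 ≡ 147
84^32 ≡ 147^2 = 21609 ≡ 127
84^64 ≡ 127^2 = 16129 ≡ 251
84^128 ≡ 251^2 = 63001 ≡ 423
134 = 128 + 4 + 2, so 84^134 ≡ 423·266·51 ≡ 389 (mod 467)
R · y^e ≡ 262·389 = 101918 ≡ 112 (mod 467)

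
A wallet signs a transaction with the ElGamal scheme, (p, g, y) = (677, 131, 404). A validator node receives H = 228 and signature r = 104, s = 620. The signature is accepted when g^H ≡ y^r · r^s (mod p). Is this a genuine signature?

forged

Left side g^H mod p:
Squares mod 677: 131^1≡131, 131^2≡236, 131^4≡182, 131^8≡628, 131^16≡370, 131^32≡146, 131^64≡329, 131^128≡598
228 = 128 + 64 + 32 + 4, so 131^228 ≡ 598·329·146·182 ≡ 574 (mod 677)
Right side y^r · r^s mod p:
Squares mod 677: 404^1≡404, 404^2≡59, 404^4≡96, 404^8≡415, 404^16≡267, 404^32≡204, 404^64≡319
104 = 64 + 32 + 8, so 404^104 ≡ 319·204·415 ≡ 333 (mod 677)
Squares mod 677: 104^1≡104, 104^2≡661, 104^4≡256, 104^8≡544, 104^16≡87, 104^32≡122, 104^64≡667, 104^128≡100, 104^256≡522, 104^512≡330
620 = 512 + 64 + 32 + 8 + 4, so 104^620 ≡ 330·667·122·544·256 ≡ 81 (mod 677)
333·81 = 26973 ≡ 570 (mod 677)
574 ≠ 570, so verification fails.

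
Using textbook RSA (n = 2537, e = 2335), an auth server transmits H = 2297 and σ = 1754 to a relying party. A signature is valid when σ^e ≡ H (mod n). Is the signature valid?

σ^2 ≡ 1754^2 = 3076516 ≡ 1672
σ^4 ≡ 1672^2 = 2795584 ≡ 2347
σ^8 ≡ 2347^2 = 5508409 ≡ 582
σ^16 ≡ 582^2 = 338724 ≡ 1303
σ^32 ≡ 1303^2 = 1697809 ≡ 556
σ^64 ≡ 556^2 = 309136 ≡ 2159
σ^128 ≡ 2159^2 = 4661281 ≡ 812
σ^256 ≡ 812^2 = 659344 ≡ 2261
σ^512 ≡ 2261^2 = 5112121 ≡ 66
σ^1024 ≡ 66^2 = 4356 ≡ 1819
σ^2048 ≡ 1819^2 = 3308761 ≡ 513
2335 = 2048 + 256 + 16 + 8 + 4 + 2 + 1, so σ^2335 ≡ 513·2261·1303·582·2347·1672·1754 ≡ 2297 (mod 2537)
2297 = H, so the signature checks out.

valid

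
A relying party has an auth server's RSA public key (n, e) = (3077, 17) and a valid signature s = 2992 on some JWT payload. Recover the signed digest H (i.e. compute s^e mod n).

s^2 ≡ 2992^2 = 8952064 ≡ 1071
s^4 ≡ 1071^2 = 1147041 ≡ 2397
s^8 ≡ 2397^2 = 5745609 ≡ 850
s^16 ≡ 850^2 = 722500 ≡ 2482
17 = 16 + 1, so s^17 ≡ 2482·2992 ≡ 1343 (mod 3077)

1343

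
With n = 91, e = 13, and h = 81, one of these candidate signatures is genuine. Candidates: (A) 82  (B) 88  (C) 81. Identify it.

Candidate A: 82^13 mod 91 = 82
Candidate B: 88^13 mod 91 = 88
Candidate C: 81^13 mod 91 = 81
  → matches h = 81

C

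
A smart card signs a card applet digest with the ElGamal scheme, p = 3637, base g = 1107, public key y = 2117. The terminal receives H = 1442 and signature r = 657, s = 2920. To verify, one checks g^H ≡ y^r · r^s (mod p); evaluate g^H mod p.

2541

1107^1442 mod 3637 = 2541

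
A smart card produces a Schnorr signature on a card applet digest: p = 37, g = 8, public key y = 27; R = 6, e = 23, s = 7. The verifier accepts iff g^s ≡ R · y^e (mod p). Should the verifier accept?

g^s mod p:
8^2 = 64 ≡ 27
8^4 ≡ 27^2 = 729 ≡ 26
7 = 4 + 2 + 1, so 8^7 ≡ 26·27·8 ≡ 29 (mod 37)
R · y^e mod p:
27^2 = 729 ≡ 26
27^4 ≡ 26^2 = 676 ≡ 10
27^8 ≡ 10^2 = 100 ≡ 26
27^16 ≡ 26^2 = 676 ≡ 10
23 = 16 + 4 + 2 + 1, so 27^23 ≡ 10·10·26·27 ≡ 11 (mod 37)
6·11 = 66 ≡ 29 (mod 37)
29 ≡ 29 (mod 37); signature holds.

accept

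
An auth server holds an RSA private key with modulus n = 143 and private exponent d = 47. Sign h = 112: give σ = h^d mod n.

Squares mod 143: h^1≡112, h^2≡103, h^4≡27, h^8≡14, h^16≡53, h^32≡92
47 = 32 + 8 + 4 + 2 + 1, so h^47 ≡ 92·14·27·103·112 ≡ 18 (mod 143)

18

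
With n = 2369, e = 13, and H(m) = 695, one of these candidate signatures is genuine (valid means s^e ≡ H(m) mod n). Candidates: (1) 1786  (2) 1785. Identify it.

1

Candidate 1: 1786^2 = 3189796 ≡ 1122; 1786^4 ≡ 1122^2 = 1258884 ≡ 945; 1786^8 ≡ 945^2 = 893025 ≡ 2281; 13 = 8 + 4 + 1, so 1786^13 ≡ 2281·945·1786 ≡ 695 (mod 2369)
  → matches H(m) = 695
Candidate 2: 1785^2 = 3186225 ≡ 2289; 1785^4 ≡ 2289^2 = 5239521 ≡ 1662; 1785^8 ≡ 1662^2 = 2762244 ≡ 2359; 13 = 8 + 4 + 1, so 1785^13 ≡ 2359·1662·1785 ≡ 287 (mod 2369)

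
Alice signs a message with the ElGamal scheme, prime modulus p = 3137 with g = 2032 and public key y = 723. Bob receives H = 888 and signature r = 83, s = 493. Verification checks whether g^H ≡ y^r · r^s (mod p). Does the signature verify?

verifies

Left side g^H mod p:
2032^888 mod 3137 = 859
Right side y^r · r^s mod p:
723^83 mod 3137 = 1730
83^493 mod 3137 = 151
1730·151 = 261230 ≡ 859 (mod 3137)
859 ≡ 859 (mod 3137), so the signature is genuine.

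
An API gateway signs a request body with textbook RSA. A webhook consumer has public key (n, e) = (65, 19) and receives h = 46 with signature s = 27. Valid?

no

s^2 ≡ 27^2 = 729 ≡ 14
s^4 ≡ 14^2 = 196 ≡ 1
s^8 ≡ 1^2 = 1
s^16 ≡ 1^2 = 1
19 = 16 + 2 + 1, so s^19 ≡ 1·14·27 ≡ 53 (mod 65)
s^19 mod 65 = 53, but h = 46.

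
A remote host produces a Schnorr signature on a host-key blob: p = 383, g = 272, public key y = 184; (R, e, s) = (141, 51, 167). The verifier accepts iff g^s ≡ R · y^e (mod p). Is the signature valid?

g^s mod p:
272^2 = 73984 ≡ 65
272^4 ≡ 65^2 = 4225 ≡ 12
272^8 ≡ 12^2 = 144
272^16 ≡ 144^2 = 20736 ≡ 54
272^32 ≡ 54^2 = 2916 ≡ 235
272^64 ≡ 235^2 = 55225 ≡ 73
272^128 ≡ 73^2 = 5329 ≡ 350
167 = 128 + 32 + 4 + 2 + 1, so 272^167 ≡ 350·235·12·65·272 ≡ 175 (mod 383)
R · y^e mod p:
184^2 = 33856 ≡ 152
184^4 ≡ 152^2 = 23104 ≡ 124
184^8 ≡ 124^2 = 15376 ≡ 56
184^16 ≡ 56^2 = 3136 ≡ 72
184^32 ≡ 72^2 = 5184 ≡ 205
51 = 32 + 16 + 2 + 1, so 184^51 ≡ 205·72·152·184 ≡ 322 (mod 383)
141·322 = 45402 ≡ 208 (mod 383)
175 ≠ 208; the check fails.

invalid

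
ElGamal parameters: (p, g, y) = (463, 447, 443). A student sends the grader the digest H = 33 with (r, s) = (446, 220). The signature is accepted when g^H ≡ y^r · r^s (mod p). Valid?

Left side g^H mod p:
447^2 = 199809 ≡ 256
447^4 ≡ 256^2 = 65536 ≡ 253
447^8 ≡ 253^2 = 64009 ≡ 115
447^16 ≡ 115^2 = 13225 ≡ 261
447^32 ≡ 261^2 = 68121 ≡ 60
33 = 32 + 1, so 447^33 ≡ 60·447 ≡ 429 (mod 463)
Right side y^r · r^s mod p:
443^2 = 196249 ≡ 400
443^4 ≡ 400^2 = 160000 ≡ 265
443^8 ≡ 265^2 = 70225 ≡ 312
443^16 ≡ 312^2 = 97344 ≡ 114
443^32 ≡ 114^2 = 12996 ≡ 32
443^64 ≡ 32^2 = 1024 ≡ 98
443^128 ≡ 98^2 = 9604 ≡ 344
443^256 ≡ 344^2 = 118336 ≡ 271
446 = 256 + 128 + 32 + 16 + 8 + 4 + 2, so 443^446 ≡ 271·344·32·114·312·265·400 ≡ 264 (mod 463)
446^2 = 198916 ≡ 289
446^4 ≡ 289^2 = 83521 ≡ 181
446^8 ≡ 181^2 = 32761 ≡ 351
446^16 ≡ 351^2 = 123201 ≡ 43
446^32 ≡ 43^2 = 1849 ≡ 460
446^64 ≡ 460^2 = 211600 ≡ 9
446^128 ≡ 9^2 = 81
220 = 128 + 64 + 16 + 8 + 4, so 446^220 ≡ 81·9·43·351·181 ≡ 190 (mod 463)
264·190 = 50160 ≡ 156 (mod 463)
429 ≠ 156, so verification fails.

no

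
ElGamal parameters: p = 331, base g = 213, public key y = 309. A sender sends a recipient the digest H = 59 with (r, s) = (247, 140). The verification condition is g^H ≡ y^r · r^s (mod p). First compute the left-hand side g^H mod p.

213^2 = 45369 ≡ 22
213^4 ≡ 22^2 = 484 ≡ 153
213^8 ≡ 153^2 = 23409 ≡ 239
213^16 ≡ 239^2 = 57121 ≡ 189
213^32 ≡ 189^2 = 35721 ≡ 304
59 = 32 + 16 + 8 + 2 + 1, so 213^59 ≡ 304·189·239·22·213 ≡ 178 (mod 331)

178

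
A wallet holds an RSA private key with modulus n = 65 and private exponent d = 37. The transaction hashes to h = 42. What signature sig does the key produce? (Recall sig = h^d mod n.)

h^2 ≡ 42^2 = 1764 ≡ 9
h^4 ≡ 9^2 = 81 ≡ 16
h^8 ≡ 16^2 = 256 ≡ 61
h^16 ≡ 61^2 = 3721 ≡ 16
h^32 ≡ 16^2 = 256 ≡ 61
37 = 32 + 4 + 1, so h^37 ≡ 61·16·42 ≡ 42 (mod 65)

42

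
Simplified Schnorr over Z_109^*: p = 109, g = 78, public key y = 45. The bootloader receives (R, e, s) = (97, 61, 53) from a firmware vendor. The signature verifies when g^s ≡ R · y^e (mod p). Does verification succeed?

fails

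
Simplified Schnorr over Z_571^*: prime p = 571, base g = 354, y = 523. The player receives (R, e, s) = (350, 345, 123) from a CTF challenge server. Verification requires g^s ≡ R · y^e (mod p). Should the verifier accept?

reject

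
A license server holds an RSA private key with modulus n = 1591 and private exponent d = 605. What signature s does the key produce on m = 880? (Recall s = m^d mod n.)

717

m^2 ≡ 880^2 = 774400 ≡ 1174
m^4 ≡ 1174^2 = 1378276 ≡ 470
m^8 ≡ 470^2 = 220900 ≡ 1342
m^16 ≡ 1342^2 = 1800964 ≡ 1543
m^32 ≡ 1543^2 = 2380849 ≡ 713
m^64 ≡ 713^2 = 508369 ≡ 840
m^128 ≡ 840^2 = 705600 ≡ 787
m^256 ≡ 787^2 = 619369 ≡ 470
m^512 ≡ 470^2 = 220900 ≡ 1342
605 = 512 + 64 + 16 + 8 + 4 + 1, so m^605 ≡ 1342·840·1543·1342·470·880 ≡ 717 (mod 1591)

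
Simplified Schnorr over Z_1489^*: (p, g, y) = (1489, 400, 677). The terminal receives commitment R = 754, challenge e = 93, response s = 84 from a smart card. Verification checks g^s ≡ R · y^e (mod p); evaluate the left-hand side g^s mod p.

754

400^2 = 160000 ≡ 677
400^4 ≡ 677^2 = 458329 ≡ 1206
400^8 ≡ 1206^2 = 1454436 ≡ 1172
400^16 ≡ 1172^2 = 1373584 ≡ 726
400^32 ≡ 726^2 = 527076 ≡ 1459
400^64 ≡ 1459^2 = 2128681 ≡ 900
84 = 64 + 16 + 4, so 400^84 ≡ 900·726·1206 ≡ 754 (mod 1489)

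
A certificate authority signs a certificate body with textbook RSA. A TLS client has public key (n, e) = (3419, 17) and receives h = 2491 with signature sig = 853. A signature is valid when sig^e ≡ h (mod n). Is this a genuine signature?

genuine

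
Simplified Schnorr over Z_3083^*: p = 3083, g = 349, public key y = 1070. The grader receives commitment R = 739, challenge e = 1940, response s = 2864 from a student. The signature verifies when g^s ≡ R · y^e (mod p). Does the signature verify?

g^s mod p:
349^2 = 121801 ≡ 1564
349^4 ≡ 1564^2 = 2446096 ≡ 1277
349^8 ≡ 1277^2 = 1630729 ≡ 2905
349^16 ≡ 2905^2 = 8439025 ≡ 854
349^32 ≡ 854^2 = 729316 ≡ 1728
349^64 ≡ 1728^2 = 2985984 ≡ 1640
349^128 ≡ 1640^2 = 2689600 ≡ 1224
349^256 ≡ 1224^2 = 1498176 ≡ 2921
349^512 ≡ 2921^2 = 8532241 ≡ 1580
349^1024 ≡ 1580^2 = 2496400 ≡ 2253
349^2048 ≡ 2253^2 = 5076009 ≡ 1391
2864 = 2048 + 512 + 256 + 32 + 16, so 349^2864 ≡ 1391·1580·2921·1728·854 ≡ 1820 (mod 3083)
R · y^e mod p:
1070^2 = 1144900 ≡ 1107
1070^4 ≡ 1107^2 = 1225449 ≡ 1498
1070^8 ≡ 1498^2 = 2244004 ≡ 2663
1070^16 ≡ 2663^2 = 7091569 ≡ 669
1070^32 ≡ 669^2 = 447561 ≡ 526
1070^64 ≡ 526^2 = 276676 ≡ 2289
1070^128 ≡ 2289^2 = 5239521 ≡ 1504
1070^256 ≡ 1504^2 = 2262016 ≡ 2177
1070^512 ≡ 2177^2 = 4739329 ≡ 758
1070^1024 ≡ 758^2 = 574564 ≡ 1126
1940 = 1024 + 512 + 256 + 128 + 16 + 4, so 1070^1940 ≡ 1126·758·2177·1504·669·1498 ≡ 1909 (mod 3083)
739·1909 = 1410751 ≡ 1820 (mod 3083)
1820 ≡ 1820 (mod 3083); signature holds.

verifies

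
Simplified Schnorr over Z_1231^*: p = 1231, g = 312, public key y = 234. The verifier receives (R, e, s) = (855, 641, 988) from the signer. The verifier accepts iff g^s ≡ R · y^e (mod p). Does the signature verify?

g^s mod p:
Squares mod 1231: 312^1≡312, 312^2≡95, 312^4≡408, 312^8≡279, 312^16≡288, 312^32≡467, 312^64≡202, 312^128≡181, 312^256≡755, 312^512≡72
988 = 512 + 256 + 128 + 64 + 16 + 8 + 4, so 312^988 ≡ 72·755·181·202·288·279·408 ≡ 1198 (mod 1231)
R · y^e mod p:
Squares mod 1231: 234^1≡234, 234^2≡592, 234^4≡860, 234^8≡1000, 234^16≡428, 234^32≡996, 234^64≡1061, 234^128≡587, 234^256≡1120, 234^512≡11
641 = 512 + 128 + 1, so 234^641 ≡ 11·587·234 ≡ 501 (mod 1231)
855·501 = 428355 ≡ 1198 (mod 1231)
1198 ≡ 1198 (mod 1231); signature holds.

verifies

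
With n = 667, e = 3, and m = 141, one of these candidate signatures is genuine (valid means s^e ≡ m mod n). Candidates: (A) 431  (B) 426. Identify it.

Candidate A: Squares mod 667: 431^1≡431, 431^2≡335; 3 = 2 + 1, so 431^3 ≡ 335·431 ≡ 313 (mod 667)
Candidate B: Squares mod 667: 426^1≡426, 426^2≡52; 3 = 2 + 1, so 426^3 ≡ 52·426 ≡ 141 (mod 667)
  → matches m = 141

B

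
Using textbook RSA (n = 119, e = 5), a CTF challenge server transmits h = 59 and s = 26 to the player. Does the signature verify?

verifies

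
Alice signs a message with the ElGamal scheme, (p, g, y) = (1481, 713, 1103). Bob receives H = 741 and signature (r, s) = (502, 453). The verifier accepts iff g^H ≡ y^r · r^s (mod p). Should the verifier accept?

accept

Left side g^H mod p:
713^741 mod 1481 = 768
Right side y^r · r^s mod p:
1103^502 mod 1481 = 291
502^453 mod 1481 = 308
291·308 = 89628 ≡ 768 (mod 1481)
768 ≡ 768 (mod 1481), so the signature is genuine.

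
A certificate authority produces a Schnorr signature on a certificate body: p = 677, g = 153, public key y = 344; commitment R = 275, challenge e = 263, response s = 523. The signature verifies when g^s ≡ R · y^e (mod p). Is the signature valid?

g^s mod p:
Squares mod 677: 153^1≡153, 153^2≡391, 153^4≡556, 153^8≡424, 153^16≡371, 153^32≡210, 153^64≡95, 153^128≡224, 153^256≡78, 153^512≡668
523 = 512 + 8 + 2 + 1, so 153^523 ≡ 668·424·391·153 ≡ 509 (mod 677)
R · y^e mod p:
Squares mod 677: 344^1≡344, 344^2≡538, 344^4≡365, 344^8≡533, 344^16≡426, 344^32≡40, 344^64≡246, 344^128≡263, 344^256≡115
263 = 256 + 4 + 2 + 1, so 344^263 ≡ 115·365·538·344 ≡ 251 (mod 677)
275·251 = 69025 ≡ 648 (mod 677)
509 ≠ 648; the check fails.

invalid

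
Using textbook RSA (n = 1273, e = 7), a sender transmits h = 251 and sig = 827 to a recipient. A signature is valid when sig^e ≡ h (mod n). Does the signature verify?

does not verify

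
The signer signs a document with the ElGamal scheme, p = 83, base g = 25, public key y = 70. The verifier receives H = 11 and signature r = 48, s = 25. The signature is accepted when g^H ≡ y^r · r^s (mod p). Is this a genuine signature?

Left side g^H mod p:
25^11 mod 83 = 37
Right side y^r · r^s mod p:
70^48 mod 83 = 64
48^25 mod 83 = 33
64·33 = 2112 ≡ 37 (mod 83)
37 ≡ 37 (mod 83), so the signature is genuine.

genuine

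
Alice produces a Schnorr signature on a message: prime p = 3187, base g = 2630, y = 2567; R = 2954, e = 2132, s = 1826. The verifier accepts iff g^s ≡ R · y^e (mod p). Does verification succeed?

passes

g^s mod p:
2630^2 = 6916900 ≡ 1110
2630^4 ≡ 1110^2 = 1232100 ≡ 1918
2630^8 ≡ 1918^2 = 3678724 ≡ 926
2630^16 ≡ 926^2 = 857476 ≡ 173
2630^32 ≡ 173^2 = 29929 ≡ 1246
2630^64 ≡ 1246^2 = 1552516 ≡ 447
2630^128 ≡ 447^2 = 199809 ≡ 2215
2630^256 ≡ 2215^2 = 4906225 ≡ 1432
2630^512 ≡ 1432^2 = 2050624 ≡ 1383
2630^1024 ≡ 1383^2 = 1912689 ≡ 489
1826 = 1024 + 512 + 256 + 32 + 2, so 2630^1826 ≡ 489·1383·1432·1246·1110 ≡ 670 (mod 3187)
R · y^e mod p:
2567^2 = 6589489 ≡ 1960
2567^4 ≡ 1960^2 = 3841600 ≡ 1265
2567^8 ≡ 1265^2 = 1600225 ≡ 351
2567^16 ≡ 351^2 = 123201 ≡ 2095
2567^32 ≡ 2095^2 = 4389025 ≡ 526
2567^64 ≡ 526^2 = 276676 ≡ 2594
2567^128 ≡ 2594^2 = 6728836 ≡ 1079
2567^256 ≡ 1079^2 = 1164241 ≡ 986
2567^512 ≡ 986^2 = 972196 ≡ 161
2567^1024 ≡ 161^2 = 25921 ≡ 425
2567^2048 ≡ 425^2 = 180625 ≡ 2153
2132 = 2048 + 64 + 16 + 4, so 2567^2132 ≡ 2153·2594·2095·1265 ≡ 2637 (mod 3187)
2954·2637 = 7789698 ≡ 670 (mod 3187)
670 ≡ 670 (mod 3187); signature holds.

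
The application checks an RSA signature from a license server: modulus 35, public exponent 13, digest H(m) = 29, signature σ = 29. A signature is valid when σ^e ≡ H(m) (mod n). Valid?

yes

Squares mod 35: σ^1≡29, σ^2≡1, σ^4≡1, σ^8≡1
13 = 8 + 4 + 1, so σ^13 ≡ 1·1·29 ≡ 29 (mod 35)
σ^13 mod 35 = 29 matches H(m).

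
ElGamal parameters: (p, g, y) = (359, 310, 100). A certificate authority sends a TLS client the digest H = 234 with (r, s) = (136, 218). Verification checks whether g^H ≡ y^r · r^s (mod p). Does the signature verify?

Left side g^H mod p:
310^2 = 96100 ≡ 247
310^4 ≡ 247^2 = 61009 ≡ 338
310^8 ≡ 338^2 = 114244 ≡ 82
310^16 ≡ 82^2 = 6724 ≡ 262
310^32 ≡ 262^2 = 68644 ≡ 75
310^64 ≡ 75^2 = 5625 ≡ 240
310^128 ≡ 240^2 = 57600 ≡ 160
234 = 128 + 64 + 32 + 8 + 2, so 310^234 ≡ 160·240·75·82·247 ≡ 222 (mod 359)
Right side y^r · r^s mod p:
100^2 = 10000 ≡ 307
100^4 ≡ 307^2 = 94249 ≡ 191
100^8 ≡ 191^2 = 36481 ≡ 222
100^16 ≡ 222^2 = 49284 ≡ 101
100^32 ≡ 101^2 = 10201 ≡ 149
100^64 ≡ 149^2 = 22201 ≡ 302
100^128 ≡ 302^2 = 91204 ≡ 18
136 = 128 + 8, so 100^136 ≡ 18·222 ≡ 47 (mod 359)
136^2 = 18496 ≡ 187
136^4 ≡ 187^2 = 34969 ≡ 146
136^8 ≡ 146^2 = 21316 ≡ 135
136^16 ≡ 135^2 = 18225 ≡ 275
136^32 ≡ 275^2 = 75625 ≡ 235
136^64 ≡ 235^2 = 55225 ≡ 298
136^128 ≡ 298^2 = 88804 ≡ 131
218 = 128 + 64 + 16 + 8 + 2, so 136^218 ≡ 131·298·275·135·187 ≡ 162 (mod 359)
47·162 = 7614 ≡ 75 (mod 359)
222 ≠ 75, so verification fails.

does not verify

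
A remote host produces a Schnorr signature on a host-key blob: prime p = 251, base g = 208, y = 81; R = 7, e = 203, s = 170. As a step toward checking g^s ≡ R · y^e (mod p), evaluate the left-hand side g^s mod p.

241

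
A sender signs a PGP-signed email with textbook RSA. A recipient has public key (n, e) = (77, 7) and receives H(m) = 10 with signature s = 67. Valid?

s^2 ≡ 67^2 = 4489 ≡ 23
s^4 ≡ 23^2 = 529 ≡ 67
7 = 4 + 2 + 1, so s^7 ≡ 67·23·67 ≡ 67 (mod 77)
s^7 mod 77 = 67, but H(m) = 10.

no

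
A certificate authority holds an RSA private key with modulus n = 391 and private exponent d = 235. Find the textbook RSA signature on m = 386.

142

Squares mod 391: m^1≡386, m^2≡25, m^4≡234, m^8≡16, m^16≡256, m^32≡239, m^64≡35, m^128≡52
235 = 128 + 64 + 32 + 8 + 2 + 1, so m^235 ≡ 52·35·239·16·25·386 ≡ 142 (mod 391)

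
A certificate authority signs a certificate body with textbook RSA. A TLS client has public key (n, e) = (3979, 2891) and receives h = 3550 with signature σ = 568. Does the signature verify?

verifies

Squares mod 3979: σ^1≡568, σ^2≡325, σ^4≡2171, σ^8≡2105, σ^16≡2398, σ^32≡749, σ^64≡3941, σ^128≡1444, σ^256≡140, σ^512≡3684, σ^1024≡3466, σ^2048≡555
2891 = 2048 + 512 + 256 + 64 + 8 + 2 + 1, so σ^2891 ≡ 555·3684·140·3941·2105·325·568 ≡ 3550 (mod 3979)
3550 = h, so the signature checks out.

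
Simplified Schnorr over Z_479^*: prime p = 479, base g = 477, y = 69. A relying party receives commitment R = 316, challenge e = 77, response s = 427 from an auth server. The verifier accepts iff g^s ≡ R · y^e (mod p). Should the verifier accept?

reject

g^s mod p:
477^2 = 227529 ≡ 4
477^4 ≡ 4^2 = 16
477^8 ≡ 16^2 = 256
477^16 ≡ 256^2 = 65536 ≡ 392
477^32 ≡ 392^2 = 153664 ≡ 384
477^64 ≡ 384^2 = 147456 ≡ 403
477^128 ≡ 403^2 = 162409 ≡ 28
477^256 ≡ 28^2 = 784 ≡ 305
427 = 256 + 128 + 32 + 8 + 2 + 1, so 477^427 ≡ 305·28·384·256·4·477 ≡ 133 (mod 479)
R · y^e mod p:
69^2 = 4761 ≡ 450
69^4 ≡ 450^2 = 202500 ≡ 362
69^8 ≡ 362^2 = 131044 ≡ 277
69^16 ≡ 277^2 = 76729 ≡ 89
69^32 ≡ 89^2 = 7921 ≡ 257
69^64 ≡ 257^2 = 66049 ≡ 426
77 = 64 + 8 + 4 + 1, so 69^77 ≡ 426·277·362·69 ≡ 264 (mod 479)
316·264 = 83424 ≡ 78 (mod 479)
133 ≠ 78; the check fails.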